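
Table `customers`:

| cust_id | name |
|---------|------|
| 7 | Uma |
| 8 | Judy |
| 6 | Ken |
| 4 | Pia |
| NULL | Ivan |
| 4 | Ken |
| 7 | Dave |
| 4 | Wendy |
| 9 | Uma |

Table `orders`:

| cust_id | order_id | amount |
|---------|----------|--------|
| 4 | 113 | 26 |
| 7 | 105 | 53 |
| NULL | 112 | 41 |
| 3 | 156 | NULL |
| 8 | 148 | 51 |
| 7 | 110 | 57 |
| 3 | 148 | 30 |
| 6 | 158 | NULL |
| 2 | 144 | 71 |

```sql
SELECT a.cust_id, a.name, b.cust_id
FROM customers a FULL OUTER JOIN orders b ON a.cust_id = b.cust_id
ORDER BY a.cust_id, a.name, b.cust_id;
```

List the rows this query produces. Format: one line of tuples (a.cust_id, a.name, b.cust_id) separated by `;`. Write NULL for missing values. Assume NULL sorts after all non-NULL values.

(4, Ken, 4); (4, Pia, 4); (4, Wendy, 4); (6, Ken, 6); (7, Dave, 7); (7, Dave, 7); (7, Uma, 7); (7, Uma, 7); (8, Judy, 8); (9, Uma, NULL); (NULL, Ivan, NULL); (NULL, NULL, 2); (NULL, NULL, 3); (NULL, NULL, 3); (NULL, NULL, NULL)

FULL OUTER JOIN keeps every row from both sides; unmatched rows get NULL for the other side's columns.
Matching on a.cust_id = b.cust_id. A NULL in a compared column never satisfies the condition.
Matched pairs: 9; unmatched a rows kept: 2; unmatched b rows kept: 4.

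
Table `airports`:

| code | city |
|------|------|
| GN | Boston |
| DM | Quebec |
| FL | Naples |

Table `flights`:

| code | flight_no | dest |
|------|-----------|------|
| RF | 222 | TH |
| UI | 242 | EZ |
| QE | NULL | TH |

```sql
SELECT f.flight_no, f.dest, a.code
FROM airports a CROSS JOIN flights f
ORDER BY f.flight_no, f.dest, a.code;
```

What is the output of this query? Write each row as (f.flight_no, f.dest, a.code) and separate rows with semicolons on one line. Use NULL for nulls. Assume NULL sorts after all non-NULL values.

(222, TH, DM); (222, TH, FL); (222, TH, GN); (242, EZ, DM); (242, EZ, FL); (242, EZ, GN); (NULL, TH, DM); (NULL, TH, FL); (NULL, TH, GN)

CROSS JOIN pairs every row of `airports` with every row of `flights`: 3 × 3 = 9 rows.
After projecting and ordering:
f.flight_no | f.dest | a.code
222 | TH | DM
222 | TH | FL
222 | TH | GN
242 | EZ | DM
242 | EZ | FL
242 | EZ | GN
NULL | TH | DM
NULL | TH | FL
NULL | TH | GN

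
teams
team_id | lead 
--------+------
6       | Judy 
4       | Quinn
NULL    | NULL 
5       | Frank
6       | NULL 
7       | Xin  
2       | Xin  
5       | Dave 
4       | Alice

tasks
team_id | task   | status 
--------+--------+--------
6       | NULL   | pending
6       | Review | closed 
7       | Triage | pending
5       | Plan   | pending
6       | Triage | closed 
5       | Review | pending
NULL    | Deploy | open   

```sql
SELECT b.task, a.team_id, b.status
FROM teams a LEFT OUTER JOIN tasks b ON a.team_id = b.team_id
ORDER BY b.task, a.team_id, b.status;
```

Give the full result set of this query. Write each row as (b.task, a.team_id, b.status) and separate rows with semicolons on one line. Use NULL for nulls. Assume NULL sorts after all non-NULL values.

(Plan, 5, pending); (Plan, 5, pending); (Review, 5, pending); (Review, 5, pending); (Review, 6, closed); (Review, 6, closed); (Triage, 6, closed); (Triage, 6, closed); (Triage, 7, pending); (NULL, 2, NULL); (NULL, 4, NULL); (NULL, 4, NULL); (NULL, 6, pending); (NULL, 6, pending); (NULL, NULL, NULL)

LEFT JOIN keeps every row from `teams`; unmatched rows get NULL for `tasks`'s columns.
Matching on a.team_id = b.team_id. A NULL in a compared column never satisfies the condition.
- a row (team_id=6): matches 3 b row(s) → 3 output row(s).
- a row (team_id=4): no match → kept, b columns NULL.
- a row (team_id=NULL): no match → kept, b columns NULL.
- a row (team_id=5): matches 2 b row(s) → 2 output row(s).
- a row (team_id=6): matches 3 b row(s) → 3 output row(s).
- a row (team_id=7): matches 1 b row(s) → 1 output row(s).
- a row (team_id=2): no match → kept, b columns NULL.
- a row (team_id=5): matches 2 b row(s) → 2 output row(s).
- a row (team_id=4): no match → kept, b columns NULL.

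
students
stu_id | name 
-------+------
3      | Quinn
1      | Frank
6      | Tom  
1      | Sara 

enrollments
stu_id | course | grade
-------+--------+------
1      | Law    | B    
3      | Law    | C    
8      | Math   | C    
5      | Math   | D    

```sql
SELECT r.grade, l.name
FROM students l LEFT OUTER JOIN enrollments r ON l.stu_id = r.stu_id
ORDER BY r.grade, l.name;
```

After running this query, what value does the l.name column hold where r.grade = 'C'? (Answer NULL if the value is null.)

Quinn

LEFT JOIN keeps every row from `students`; unmatched rows get NULL for `enrollments`'s columns.
Matching on l.stu_id = r.stu_id.
Matched pairs: 3; unmatched l rows kept: 1.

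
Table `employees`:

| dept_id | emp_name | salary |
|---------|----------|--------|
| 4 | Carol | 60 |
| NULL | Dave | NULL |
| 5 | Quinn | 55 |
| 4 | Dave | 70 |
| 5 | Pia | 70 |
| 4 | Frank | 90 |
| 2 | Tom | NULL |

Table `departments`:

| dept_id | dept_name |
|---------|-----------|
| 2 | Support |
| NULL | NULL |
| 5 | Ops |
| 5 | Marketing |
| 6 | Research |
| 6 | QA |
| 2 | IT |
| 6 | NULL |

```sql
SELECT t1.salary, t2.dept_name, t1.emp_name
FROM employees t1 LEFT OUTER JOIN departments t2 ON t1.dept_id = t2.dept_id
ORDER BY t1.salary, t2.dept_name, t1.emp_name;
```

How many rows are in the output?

LEFT JOIN keeps every row from `employees`; unmatched rows get NULL for `departments`'s columns.
Matching on t1.dept_id = t2.dept_id. A NULL in a compared column never satisfies the condition.
- dept_id=4: no t2 row matches, row kept with t2 columns NULL.
- dept_id=NULL: no t2 row matches, row kept with t2 columns NULL.
- dept_id=5: 2 matching t2 row(s), so 2 row(s) emitted.
- dept_id=4: no t2 row matches, row kept with t2 columns NULL.
- dept_id=5: 2 matching t2 row(s), so 2 row(s) emitted.
- dept_id=4: no t2 row matches, row kept with t2 columns NULL.
- dept_id=2: 2 matching t2 row(s), so 2 row(s) emitted.
Total: 6 matched + 4 padded = 10 rows.

10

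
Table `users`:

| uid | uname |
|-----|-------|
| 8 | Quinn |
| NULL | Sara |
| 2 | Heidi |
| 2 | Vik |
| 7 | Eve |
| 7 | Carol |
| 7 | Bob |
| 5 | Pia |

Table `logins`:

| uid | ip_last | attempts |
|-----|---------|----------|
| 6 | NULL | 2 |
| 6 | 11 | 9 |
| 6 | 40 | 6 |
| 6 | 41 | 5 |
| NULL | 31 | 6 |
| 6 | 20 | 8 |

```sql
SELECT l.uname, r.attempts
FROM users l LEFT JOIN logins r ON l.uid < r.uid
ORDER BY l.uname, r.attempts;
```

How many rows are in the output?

20

LEFT JOIN keeps every row from `users`; unmatched rows get NULL for `logins`'s columns.
Matching on l.uid < r.uid. A NULL in a compared column never satisfies the condition.
- l row (uid=8): no match → kept, r columns NULL.
- l row (uid=NULL): no match → kept, r columns NULL.
- l row (uid=2): matches 5 r row(s) → 5 output row(s).
- l row (uid=2): matches 5 r row(s) → 5 output row(s).
- l row (uid=7): no match → kept, r columns NULL.
- l row (uid=7): no match → kept, r columns NULL.
- l row (uid=7): no match → kept, r columns NULL.
- l row (uid=5): matches 5 r row(s) → 5 output row(s).
Total: 15 matched + 5 padded = 20 rows.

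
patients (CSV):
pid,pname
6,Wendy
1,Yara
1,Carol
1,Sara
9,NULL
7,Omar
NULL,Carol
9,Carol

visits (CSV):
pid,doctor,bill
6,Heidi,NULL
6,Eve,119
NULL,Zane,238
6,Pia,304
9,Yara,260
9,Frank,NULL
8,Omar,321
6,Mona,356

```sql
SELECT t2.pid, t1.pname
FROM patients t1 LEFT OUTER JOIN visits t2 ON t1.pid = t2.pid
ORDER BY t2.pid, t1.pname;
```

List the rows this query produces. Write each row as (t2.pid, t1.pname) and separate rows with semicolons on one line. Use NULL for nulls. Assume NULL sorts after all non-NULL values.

LEFT JOIN keeps every row from `patients`; unmatched rows get NULL for `visits`'s columns.
Matching on t1.pid = t2.pid. A NULL in a compared column never satisfies the condition.
Matched pairs: 8; unmatched t1 rows kept: 5.

(6, Wendy); (6, Wendy); (6, Wendy); (6, Wendy); (9, Carol); (9, Carol); (9, NULL); (9, NULL); (NULL, Carol); (NULL, Carol); (NULL, Omar); (NULL, Sara); (NULL, Yara)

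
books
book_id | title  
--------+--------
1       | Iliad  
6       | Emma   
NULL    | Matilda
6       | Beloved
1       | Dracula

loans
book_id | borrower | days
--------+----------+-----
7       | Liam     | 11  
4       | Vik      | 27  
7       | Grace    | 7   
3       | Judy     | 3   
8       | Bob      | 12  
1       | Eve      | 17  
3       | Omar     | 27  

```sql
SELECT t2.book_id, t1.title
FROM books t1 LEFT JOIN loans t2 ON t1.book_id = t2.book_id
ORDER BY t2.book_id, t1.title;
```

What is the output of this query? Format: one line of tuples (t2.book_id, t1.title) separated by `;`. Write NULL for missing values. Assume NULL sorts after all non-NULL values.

LEFT JOIN keeps every row from `books`; unmatched rows get NULL for `loans`'s columns.
Matching on t1.book_id = t2.book_id. A NULL in a compared column never satisfies the condition.
- t1 row (book_id=1): matches 1 t2 row(s) → 1 output row(s).
- t1 row (book_id=6): no match → kept, t2 columns NULL.
- t1 row (book_id=NULL): no match → kept, t2 columns NULL.
- t1 row (book_id=6): no match → kept, t2 columns NULL.
- t1 row (book_id=1): matches 1 t2 row(s) → 1 output row(s).
After projecting and ordering:
t2.book_id | t1.title
1 | Dracula
1 | Iliad
NULL | Beloved
NULL | Emma
NULL | Matilda

(1, Dracula); (1, Iliad); (NULL, Beloved); (NULL, Emma); (NULL, Matilda)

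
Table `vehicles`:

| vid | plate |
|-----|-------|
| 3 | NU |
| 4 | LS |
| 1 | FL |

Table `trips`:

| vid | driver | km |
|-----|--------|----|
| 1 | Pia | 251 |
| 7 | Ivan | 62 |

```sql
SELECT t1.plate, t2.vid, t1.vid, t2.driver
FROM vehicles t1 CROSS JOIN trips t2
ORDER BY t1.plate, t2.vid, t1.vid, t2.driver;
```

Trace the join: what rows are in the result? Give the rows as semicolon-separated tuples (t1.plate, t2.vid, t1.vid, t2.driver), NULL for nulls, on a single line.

CROSS JOIN pairs every row of `vehicles` with every row of `trips`: 3 × 2 = 6 rows.
After projecting and ordering:
t1.plate | t2.vid | t1.vid | t2.driver
FL | 1 | 1 | Pia
FL | 7 | 1 | Ivan
LS | 1 | 4 | Pia
LS | 7 | 4 | Ivan
NU | 1 | 3 | Pia
NU | 7 | 3 | Ivan

(FL, 1, 1, Pia); (FL, 7, 1, Ivan); (LS, 1, 4, Pia); (LS, 7, 4, Ivan); (NU, 1, 3, Pia); (NU, 7, 3, Ivan)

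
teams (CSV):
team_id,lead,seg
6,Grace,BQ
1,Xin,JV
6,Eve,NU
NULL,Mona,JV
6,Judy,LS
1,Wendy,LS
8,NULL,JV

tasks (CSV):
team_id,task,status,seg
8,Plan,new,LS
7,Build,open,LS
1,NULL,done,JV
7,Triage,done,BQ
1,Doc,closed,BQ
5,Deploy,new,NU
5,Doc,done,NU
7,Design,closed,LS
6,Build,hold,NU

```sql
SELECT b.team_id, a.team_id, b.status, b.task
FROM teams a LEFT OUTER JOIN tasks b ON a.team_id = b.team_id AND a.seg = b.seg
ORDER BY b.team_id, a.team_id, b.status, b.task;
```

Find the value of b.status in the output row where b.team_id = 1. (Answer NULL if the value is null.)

LEFT JOIN keeps every row from `teams`; unmatched rows get NULL for `tasks`'s columns.
Matching on a.team_id = b.team_id AND a.seg = b.seg. A NULL in a compared column never satisfies the condition.
- a[0] team_id=6, seg=BQ → no match; kept with NULLs on the b side.
- a[1] team_id=1, seg=JV → 1 match(es) in b → 1 row(s).
- a[2] team_id=6, seg=NU → 1 match(es) in b → 1 row(s).
- a[3] team_id=NULL, seg=JV → no match; kept with NULLs on the b side.
- a[4] team_id=6, seg=LS → no match; kept with NULLs on the b side.
- a[5] team_id=1, seg=LS → no match; kept with NULLs on the b side.
- a[6] team_id=8, seg=JV → no match; kept with NULLs on the b side.

done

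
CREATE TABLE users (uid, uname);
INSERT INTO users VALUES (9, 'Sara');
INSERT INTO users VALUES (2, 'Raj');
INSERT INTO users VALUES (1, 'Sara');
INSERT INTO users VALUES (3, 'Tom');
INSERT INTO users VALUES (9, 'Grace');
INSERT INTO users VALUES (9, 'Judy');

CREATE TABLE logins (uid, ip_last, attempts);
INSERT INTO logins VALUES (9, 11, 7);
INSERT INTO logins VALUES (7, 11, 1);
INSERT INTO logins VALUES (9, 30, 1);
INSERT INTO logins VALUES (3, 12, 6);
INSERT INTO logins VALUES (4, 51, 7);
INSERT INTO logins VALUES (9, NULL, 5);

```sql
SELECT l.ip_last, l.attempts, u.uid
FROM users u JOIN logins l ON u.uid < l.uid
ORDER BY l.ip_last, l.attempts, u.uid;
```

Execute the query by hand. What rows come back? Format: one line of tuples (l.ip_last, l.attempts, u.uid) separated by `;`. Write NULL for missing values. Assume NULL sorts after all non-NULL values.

(11, 1, 1); (11, 1, 2); (11, 1, 3); (11, 7, 1); (11, 7, 2); (11, 7, 3); (12, 6, 1); (12, 6, 2); (30, 1, 1); (30, 1, 2); (30, 1, 3); (51, 7, 1); (51, 7, 2); (51, 7, 3); (NULL, 5, 1); (NULL, 5, 2); (NULL, 5, 3)

INNER JOIN keeps only pairs where the ON condition holds.
Matching on u.uid < l.uid.
- u (uid=9) has no partner → excluded.
- u (uid=2) pairs with 6 row(s) of l.
- u (uid=1) pairs with 6 row(s) of l.
- u (uid=3) pairs with 5 row(s) of l.
- u (uid=9) has no partner → excluded.
- u (uid=9) has no partner → excluded.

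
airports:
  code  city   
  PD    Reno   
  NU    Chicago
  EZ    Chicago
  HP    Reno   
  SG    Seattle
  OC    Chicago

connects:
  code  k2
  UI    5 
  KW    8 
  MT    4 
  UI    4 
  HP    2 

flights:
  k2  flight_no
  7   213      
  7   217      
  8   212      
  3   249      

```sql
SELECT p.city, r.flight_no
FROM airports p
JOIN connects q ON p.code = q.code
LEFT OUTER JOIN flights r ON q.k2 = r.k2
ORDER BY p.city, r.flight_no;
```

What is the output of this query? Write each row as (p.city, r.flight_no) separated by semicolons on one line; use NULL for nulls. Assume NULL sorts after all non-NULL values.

Step 1 — p INNER JOIN q on code → 1 row(s).
Then LEFT JOIN `flights r` on k2: each of those 1 rows is kept; rows whose q.k2 has no match in r get NULL for r's columns.

(Reno, NULL)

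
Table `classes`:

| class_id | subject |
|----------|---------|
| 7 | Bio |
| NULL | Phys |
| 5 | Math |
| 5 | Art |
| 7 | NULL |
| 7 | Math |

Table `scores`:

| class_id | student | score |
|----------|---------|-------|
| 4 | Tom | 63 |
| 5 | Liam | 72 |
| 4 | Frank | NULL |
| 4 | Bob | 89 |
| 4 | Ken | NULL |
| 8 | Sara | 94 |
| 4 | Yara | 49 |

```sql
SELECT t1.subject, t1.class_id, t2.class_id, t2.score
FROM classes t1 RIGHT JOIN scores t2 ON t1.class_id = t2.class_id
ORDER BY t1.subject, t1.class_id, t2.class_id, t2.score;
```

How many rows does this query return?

8

RIGHT JOIN keeps every row from `scores`; unmatched rows get NULL for `classes`'s columns.
Matching on t1.class_id = t2.class_id. A NULL in a compared column never satisfies the condition.
Matched pairs: 2; unmatched t2 rows kept: 6.
Total: 2 matched + 6 padded = 8 rows.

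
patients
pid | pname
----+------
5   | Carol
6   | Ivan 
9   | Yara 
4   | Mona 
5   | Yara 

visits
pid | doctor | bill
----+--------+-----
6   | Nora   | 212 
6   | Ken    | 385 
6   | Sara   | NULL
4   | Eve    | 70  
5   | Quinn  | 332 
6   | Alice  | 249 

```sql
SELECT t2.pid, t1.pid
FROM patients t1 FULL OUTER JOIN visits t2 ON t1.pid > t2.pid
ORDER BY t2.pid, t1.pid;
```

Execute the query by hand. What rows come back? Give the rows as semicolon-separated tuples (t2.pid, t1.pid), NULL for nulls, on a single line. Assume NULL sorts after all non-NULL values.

(4, 5); (4, 5); (4, 6); (4, 9); (5, 6); (5, 9); (6, 9); (6, 9); (6, 9); (6, 9); (NULL, 4)

FULL OUTER JOIN keeps every row from both sides; unmatched rows get NULL for the other side's columns.
Matching on t1.pid > t2.pid.
Matched pairs: 10; unmatched t1 rows kept: 1; unmatched t2 rows kept: 0.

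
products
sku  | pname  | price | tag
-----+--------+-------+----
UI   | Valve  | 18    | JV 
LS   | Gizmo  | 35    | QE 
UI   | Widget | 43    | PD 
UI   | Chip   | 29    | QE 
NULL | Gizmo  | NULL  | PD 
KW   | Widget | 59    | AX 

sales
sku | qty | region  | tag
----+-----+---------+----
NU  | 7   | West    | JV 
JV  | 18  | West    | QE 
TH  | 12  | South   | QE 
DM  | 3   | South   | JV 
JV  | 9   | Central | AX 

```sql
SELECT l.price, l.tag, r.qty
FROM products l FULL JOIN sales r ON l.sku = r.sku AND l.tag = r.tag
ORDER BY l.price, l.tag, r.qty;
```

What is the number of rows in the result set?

11

FULL OUTER JOIN keeps every row from both sides; unmatched rows get NULL for the other side's columns.
Matching on l.sku = r.sku AND l.tag = r.tag. A NULL in a compared column never satisfies the condition.
Matched pairs: 0; unmatched l rows kept: 6; unmatched r rows kept: 5.
Total: 0 matched + 11 padded = 11 rows.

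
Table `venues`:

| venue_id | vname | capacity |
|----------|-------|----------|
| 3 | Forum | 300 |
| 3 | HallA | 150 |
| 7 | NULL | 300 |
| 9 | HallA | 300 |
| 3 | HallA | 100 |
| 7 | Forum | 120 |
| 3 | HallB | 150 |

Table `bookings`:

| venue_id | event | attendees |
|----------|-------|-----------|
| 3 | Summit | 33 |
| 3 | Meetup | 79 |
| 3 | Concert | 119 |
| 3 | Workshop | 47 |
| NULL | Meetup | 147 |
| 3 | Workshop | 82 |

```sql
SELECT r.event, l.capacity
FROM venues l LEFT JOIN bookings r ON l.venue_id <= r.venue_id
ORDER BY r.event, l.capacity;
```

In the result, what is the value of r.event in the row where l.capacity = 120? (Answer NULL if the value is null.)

NULL

LEFT JOIN keeps every row from `venues`; unmatched rows get NULL for `bookings`'s columns.
Matching on l.venue_id <= r.venue_id. A NULL in a compared column never satisfies the condition.
- venue_id=3: 5 matching r row(s), so 5 row(s) emitted.
- venue_id=3: 5 matching r row(s), so 5 row(s) emitted.
- venue_id=7: no r row matches, row kept with r columns NULL.
- venue_id=9: no r row matches, row kept with r columns NULL.
- venue_id=3: 5 matching r row(s), so 5 row(s) emitted.
- venue_id=7: no r row matches, row kept with r columns NULL.
- venue_id=3: 5 matching r row(s), so 5 row(s) emitted.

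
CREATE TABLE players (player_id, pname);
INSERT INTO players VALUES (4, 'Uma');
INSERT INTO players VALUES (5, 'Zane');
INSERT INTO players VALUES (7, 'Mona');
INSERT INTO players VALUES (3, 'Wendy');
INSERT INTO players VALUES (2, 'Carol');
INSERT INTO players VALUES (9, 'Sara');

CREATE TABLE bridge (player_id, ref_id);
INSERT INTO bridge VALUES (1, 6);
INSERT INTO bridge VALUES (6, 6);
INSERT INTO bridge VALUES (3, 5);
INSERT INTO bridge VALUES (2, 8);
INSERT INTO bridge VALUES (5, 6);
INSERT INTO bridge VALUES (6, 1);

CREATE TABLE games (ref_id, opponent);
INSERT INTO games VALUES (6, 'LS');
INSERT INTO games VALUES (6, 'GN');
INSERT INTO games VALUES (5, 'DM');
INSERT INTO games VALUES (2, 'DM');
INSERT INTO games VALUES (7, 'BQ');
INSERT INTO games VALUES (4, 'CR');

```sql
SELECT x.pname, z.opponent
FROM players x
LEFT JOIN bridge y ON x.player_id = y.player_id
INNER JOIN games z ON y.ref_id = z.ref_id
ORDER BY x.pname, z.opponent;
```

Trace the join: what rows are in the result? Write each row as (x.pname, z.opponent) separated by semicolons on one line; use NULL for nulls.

(Wendy, DM); (Zane, GN); (Zane, LS)

Step 1 — x LEFT JOIN y on player_id → 6 row(s).
Then INNER JOIN `games z` on ref_id: keep only rows whose y.ref_id appears in z.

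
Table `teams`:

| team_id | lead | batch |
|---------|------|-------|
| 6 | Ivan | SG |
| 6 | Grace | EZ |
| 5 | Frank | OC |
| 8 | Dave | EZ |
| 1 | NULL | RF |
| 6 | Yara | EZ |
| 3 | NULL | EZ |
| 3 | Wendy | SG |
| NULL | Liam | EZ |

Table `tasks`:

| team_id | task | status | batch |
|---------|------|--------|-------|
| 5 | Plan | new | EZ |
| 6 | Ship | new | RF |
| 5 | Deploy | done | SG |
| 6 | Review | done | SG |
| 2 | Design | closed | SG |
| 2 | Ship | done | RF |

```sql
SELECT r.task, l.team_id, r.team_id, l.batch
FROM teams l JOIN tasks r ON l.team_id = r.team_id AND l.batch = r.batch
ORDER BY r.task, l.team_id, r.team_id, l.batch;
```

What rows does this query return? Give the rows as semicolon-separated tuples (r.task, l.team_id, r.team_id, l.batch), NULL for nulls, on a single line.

INNER JOIN keeps only pairs where the ON condition holds.
Matching on l.team_id = r.team_id AND l.batch = r.batch. A NULL in a compared column never satisfies the condition.
- l[0] team_id=6, batch=SG → 1 match(es) in r → 1 row(s).
- l[1] team_id=6, batch=EZ → no match; dropped.
- l[2] team_id=5, batch=OC → no match; dropped.
- l[3] team_id=8, batch=EZ → no match; dropped.
- l[4] team_id=1, batch=RF → no match; dropped.
- l[5] team_id=6, batch=EZ → no match; dropped.
- l[6] team_id=3, batch=EZ → no match; dropped.
- l[7] team_id=3, batch=SG → no match; dropped.
- l[8] team_id=NULL, batch=EZ → no match; dropped.
After projecting and ordering:
r.task | l.team_id | r.team_id | l.batch
Review | 6 | 6 | SG

(Review, 6, 6, SG)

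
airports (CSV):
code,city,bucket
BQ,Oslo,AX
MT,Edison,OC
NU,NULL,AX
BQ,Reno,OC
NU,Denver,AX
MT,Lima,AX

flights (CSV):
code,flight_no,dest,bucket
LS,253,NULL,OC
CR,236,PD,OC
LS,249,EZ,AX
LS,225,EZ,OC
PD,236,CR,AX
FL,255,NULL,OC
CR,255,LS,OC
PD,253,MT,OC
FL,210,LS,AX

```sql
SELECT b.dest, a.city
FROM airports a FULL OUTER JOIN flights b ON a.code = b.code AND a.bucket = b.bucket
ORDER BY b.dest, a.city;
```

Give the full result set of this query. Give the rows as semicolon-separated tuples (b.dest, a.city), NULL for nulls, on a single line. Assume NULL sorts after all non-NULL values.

(CR, NULL); (EZ, NULL); (EZ, NULL); (LS, NULL); (LS, NULL); (MT, NULL); (PD, NULL); (NULL, Denver); (NULL, Edison); (NULL, Lima); (NULL, Oslo); (NULL, Reno); (NULL, NULL); (NULL, NULL); (NULL, NULL)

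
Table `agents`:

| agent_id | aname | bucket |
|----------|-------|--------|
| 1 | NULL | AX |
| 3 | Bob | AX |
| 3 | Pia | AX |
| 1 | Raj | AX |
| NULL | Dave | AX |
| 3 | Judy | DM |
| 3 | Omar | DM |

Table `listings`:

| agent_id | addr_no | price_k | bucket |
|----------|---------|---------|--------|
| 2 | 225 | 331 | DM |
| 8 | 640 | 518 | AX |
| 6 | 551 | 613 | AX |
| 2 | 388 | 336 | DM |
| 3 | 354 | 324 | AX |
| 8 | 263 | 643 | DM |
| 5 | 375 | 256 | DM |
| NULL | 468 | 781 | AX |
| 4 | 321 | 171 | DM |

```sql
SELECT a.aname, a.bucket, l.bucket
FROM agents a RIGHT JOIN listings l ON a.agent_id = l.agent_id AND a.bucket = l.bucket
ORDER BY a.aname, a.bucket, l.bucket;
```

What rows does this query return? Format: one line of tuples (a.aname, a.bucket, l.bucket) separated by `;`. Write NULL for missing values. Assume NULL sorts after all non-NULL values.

(Bob, AX, AX); (Pia, AX, AX); (NULL, NULL, AX); (NULL, NULL, AX); (NULL, NULL, AX); (NULL, NULL, DM); (NULL, NULL, DM); (NULL, NULL, DM); (NULL, NULL, DM); (NULL, NULL, DM)

RIGHT JOIN keeps every row from `listings`; unmatched rows get NULL for `agents`'s columns.
Matching on a.agent_id = l.agent_id AND a.bucket = l.bucket. A NULL in a compared column never satisfies the condition.
- a (agent_id=1, bucket=AX) has no partner in l.
- a (agent_id=3, bucket=AX) pairs with 1 row(s) of l.
- a (agent_id=3, bucket=AX) pairs with 1 row(s) of l.
- a (agent_id=1, bucket=AX) has no partner in l.
- a (agent_id=NULL, bucket=AX) has no partner in l.
- a (agent_id=3, bucket=DM) has no partner in l.
- a (agent_id=3, bucket=DM) has no partner in l.
- 8 row(s) from l found no a partner → padded with NULL.
After projecting and ordering:
a.aname | a.bucket | l.bucket
Bob | AX | AX
Pia | AX | AX
NULL | NULL | AX
NULL | NULL | AX
NULL | NULL | AX
NULL | NULL | DM
NULL | NULL | DM
NULL | NULL | DM
NULL | NULL | DM
NULL | NULL | DM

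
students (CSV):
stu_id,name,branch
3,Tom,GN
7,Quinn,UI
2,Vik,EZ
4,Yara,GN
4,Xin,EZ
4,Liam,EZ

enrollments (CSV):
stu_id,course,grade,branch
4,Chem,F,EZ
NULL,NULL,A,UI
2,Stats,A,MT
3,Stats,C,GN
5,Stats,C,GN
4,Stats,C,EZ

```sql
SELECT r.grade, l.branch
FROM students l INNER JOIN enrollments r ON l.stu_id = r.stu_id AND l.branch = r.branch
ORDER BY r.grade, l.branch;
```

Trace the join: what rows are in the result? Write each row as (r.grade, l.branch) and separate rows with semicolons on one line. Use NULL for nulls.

(C, EZ); (C, EZ); (C, GN); (F, EZ); (F, EZ)

INNER JOIN keeps only pairs where the ON condition holds.
Matching on l.stu_id = r.stu_id AND l.branch = r.branch. A NULL in a compared column never satisfies the condition.
- l[0] stu_id=3, branch=GN → 1 match(es) in r → 1 row(s).
- l[1] stu_id=7, branch=UI → no match; dropped.
- l[2] stu_id=2, branch=EZ → no match; dropped.
- l[3] stu_id=4, branch=GN → no match; dropped.
- l[4] stu_id=4, branch=EZ → 2 match(es) in r → 2 row(s).
- l[5] stu_id=4, branch=EZ → 2 match(es) in r → 2 row(s).
After projecting and ordering:
r.grade | l.branch
C | EZ
C | EZ
C | GN
F | EZ
F | EZ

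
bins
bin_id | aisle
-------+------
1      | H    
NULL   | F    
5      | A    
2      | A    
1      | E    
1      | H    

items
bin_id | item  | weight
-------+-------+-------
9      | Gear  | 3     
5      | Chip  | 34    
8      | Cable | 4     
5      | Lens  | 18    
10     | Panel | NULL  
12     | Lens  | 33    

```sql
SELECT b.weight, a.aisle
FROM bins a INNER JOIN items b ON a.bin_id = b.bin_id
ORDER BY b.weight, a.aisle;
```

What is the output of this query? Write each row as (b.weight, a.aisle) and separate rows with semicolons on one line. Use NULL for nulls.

(18, A); (34, A)

INNER JOIN keeps only pairs where the ON condition holds.
Matching on a.bin_id = b.bin_id. A NULL in a compared column never satisfies the condition.
Matched pairs: 2.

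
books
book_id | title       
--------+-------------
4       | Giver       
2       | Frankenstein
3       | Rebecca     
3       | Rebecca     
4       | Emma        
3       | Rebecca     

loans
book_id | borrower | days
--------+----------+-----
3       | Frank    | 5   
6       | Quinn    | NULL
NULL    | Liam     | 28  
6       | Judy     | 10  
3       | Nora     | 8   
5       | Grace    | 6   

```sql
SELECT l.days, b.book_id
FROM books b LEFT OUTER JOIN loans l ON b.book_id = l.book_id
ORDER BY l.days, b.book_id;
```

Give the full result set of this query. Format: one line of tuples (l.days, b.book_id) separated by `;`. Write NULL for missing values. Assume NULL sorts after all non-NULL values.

(5, 3); (5, 3); (5, 3); (8, 3); (8, 3); (8, 3); (NULL, 2); (NULL, 4); (NULL, 4)

LEFT JOIN keeps every row from `books`; unmatched rows get NULL for `loans`'s columns.
Matching on b.book_id = l.book_id. A NULL in a compared column never satisfies the condition.
- b[0] book_id=4 → no match; kept with NULLs on the l side.
- b[1] book_id=2 → no match; kept with NULLs on the l side.
- b[2] book_id=3 → 2 match(es) in l → 2 row(s).
- b[3] book_id=3 → 2 match(es) in l → 2 row(s).
- b[4] book_id=4 → no match; kept with NULLs on the l side.
- b[5] book_id=3 → 2 match(es) in l → 2 row(s).
After projecting and ordering:
l.days | b.book_id
5 | 3
5 | 3
5 | 3
8 | 3
8 | 3
8 | 3
NULL | 2
NULL | 4
NULL | 4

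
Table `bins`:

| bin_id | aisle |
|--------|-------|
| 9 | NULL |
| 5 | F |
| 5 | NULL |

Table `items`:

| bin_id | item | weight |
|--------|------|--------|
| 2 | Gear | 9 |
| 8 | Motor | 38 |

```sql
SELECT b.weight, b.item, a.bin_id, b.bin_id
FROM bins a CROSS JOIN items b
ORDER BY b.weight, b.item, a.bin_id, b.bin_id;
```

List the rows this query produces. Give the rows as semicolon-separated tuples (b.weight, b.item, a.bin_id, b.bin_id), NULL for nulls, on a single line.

(9, Gear, 5, 2); (9, Gear, 5, 2); (9, Gear, 9, 2); (38, Motor, 5, 8); (38, Motor, 5, 8); (38, Motor, 9, 8)

CROSS JOIN pairs every row of `bins` with every row of `items`: 3 × 2 = 6 rows.
After projecting and ordering:
b.weight | b.item | a.bin_id | b.bin_id
9 | Gear | 5 | 2
9 | Gear | 5 | 2
9 | Gear | 9 | 2
38 | Motor | 5 | 8
38 | Motor | 5 | 8
38 | Motor | 9 | 8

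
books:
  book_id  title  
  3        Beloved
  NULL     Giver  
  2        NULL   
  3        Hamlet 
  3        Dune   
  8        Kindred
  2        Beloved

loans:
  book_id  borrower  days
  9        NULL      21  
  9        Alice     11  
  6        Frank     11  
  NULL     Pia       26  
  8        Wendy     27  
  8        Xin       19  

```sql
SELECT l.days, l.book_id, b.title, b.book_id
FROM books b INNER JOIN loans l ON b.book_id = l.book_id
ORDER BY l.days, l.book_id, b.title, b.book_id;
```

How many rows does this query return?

INNER JOIN keeps only pairs where the ON condition holds.
Matching on b.book_id = l.book_id. A NULL in a compared column never satisfies the condition.
- b row (book_id=3): no match → dropped.
- b row (book_id=NULL): no match → dropped.
- b row (book_id=2): no match → dropped.
- b row (book_id=3): no match → dropped.
- b row (book_id=3): no match → dropped.
- b row (book_id=8): matches 2 l row(s) → 2 output row(s).
- b row (book_id=2): no match → dropped.
Total: 2 rows.

2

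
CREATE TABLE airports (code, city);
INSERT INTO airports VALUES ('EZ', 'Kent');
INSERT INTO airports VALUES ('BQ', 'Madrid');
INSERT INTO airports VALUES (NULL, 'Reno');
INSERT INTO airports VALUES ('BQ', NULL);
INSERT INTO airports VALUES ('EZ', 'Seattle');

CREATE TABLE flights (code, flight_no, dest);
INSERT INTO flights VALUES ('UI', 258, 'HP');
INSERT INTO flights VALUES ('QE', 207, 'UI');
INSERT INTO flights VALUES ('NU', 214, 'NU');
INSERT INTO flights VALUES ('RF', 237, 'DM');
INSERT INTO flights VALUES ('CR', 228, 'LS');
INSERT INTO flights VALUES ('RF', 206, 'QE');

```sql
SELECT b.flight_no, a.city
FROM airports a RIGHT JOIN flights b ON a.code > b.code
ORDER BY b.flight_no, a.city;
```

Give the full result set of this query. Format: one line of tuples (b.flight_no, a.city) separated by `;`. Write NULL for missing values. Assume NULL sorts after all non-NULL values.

(206, NULL); (207, NULL); (214, NULL); (228, Kent); (228, Seattle); (237, NULL); (258, NULL)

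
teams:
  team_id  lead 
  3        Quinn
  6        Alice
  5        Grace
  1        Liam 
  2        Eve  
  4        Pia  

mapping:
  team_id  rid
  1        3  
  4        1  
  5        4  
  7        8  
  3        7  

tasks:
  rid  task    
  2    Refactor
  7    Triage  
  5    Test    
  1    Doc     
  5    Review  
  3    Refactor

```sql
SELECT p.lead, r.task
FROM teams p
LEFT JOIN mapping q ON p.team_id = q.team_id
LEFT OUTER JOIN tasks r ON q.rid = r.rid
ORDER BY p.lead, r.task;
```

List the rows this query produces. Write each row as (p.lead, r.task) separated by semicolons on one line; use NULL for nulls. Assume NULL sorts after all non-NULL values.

Joins associate left-to-right: teams LEFT JOIN mapping on team_id gives 6 intermediate row(s).
Then LEFT JOIN `tasks r` on rid: each of those 6 rows is kept; rows whose q.rid has no match in r get NULL for r's columns.

(Alice, NULL); (Eve, NULL); (Grace, NULL); (Liam, Refactor); (Pia, Doc); (Quinn, Triage)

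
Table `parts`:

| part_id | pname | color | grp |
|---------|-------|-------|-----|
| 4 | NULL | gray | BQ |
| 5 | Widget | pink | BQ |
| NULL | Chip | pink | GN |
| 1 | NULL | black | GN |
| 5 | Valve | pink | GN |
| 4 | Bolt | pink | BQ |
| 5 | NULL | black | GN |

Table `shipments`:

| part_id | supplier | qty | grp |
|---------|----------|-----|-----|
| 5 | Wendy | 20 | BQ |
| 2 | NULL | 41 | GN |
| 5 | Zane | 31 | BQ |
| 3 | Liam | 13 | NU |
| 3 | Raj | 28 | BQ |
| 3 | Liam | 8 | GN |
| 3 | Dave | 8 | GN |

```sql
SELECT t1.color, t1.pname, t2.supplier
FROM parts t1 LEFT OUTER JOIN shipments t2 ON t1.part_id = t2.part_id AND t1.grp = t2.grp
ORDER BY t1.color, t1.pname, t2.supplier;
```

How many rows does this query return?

LEFT JOIN keeps every row from `parts`; unmatched rows get NULL for `shipments`'s columns.
Matching on t1.part_id = t2.part_id AND t1.grp = t2.grp. A NULL in a compared column never satisfies the condition.
Matched pairs: 2; unmatched t1 rows kept: 6.
Total: 2 matched + 6 padded = 8 rows.

8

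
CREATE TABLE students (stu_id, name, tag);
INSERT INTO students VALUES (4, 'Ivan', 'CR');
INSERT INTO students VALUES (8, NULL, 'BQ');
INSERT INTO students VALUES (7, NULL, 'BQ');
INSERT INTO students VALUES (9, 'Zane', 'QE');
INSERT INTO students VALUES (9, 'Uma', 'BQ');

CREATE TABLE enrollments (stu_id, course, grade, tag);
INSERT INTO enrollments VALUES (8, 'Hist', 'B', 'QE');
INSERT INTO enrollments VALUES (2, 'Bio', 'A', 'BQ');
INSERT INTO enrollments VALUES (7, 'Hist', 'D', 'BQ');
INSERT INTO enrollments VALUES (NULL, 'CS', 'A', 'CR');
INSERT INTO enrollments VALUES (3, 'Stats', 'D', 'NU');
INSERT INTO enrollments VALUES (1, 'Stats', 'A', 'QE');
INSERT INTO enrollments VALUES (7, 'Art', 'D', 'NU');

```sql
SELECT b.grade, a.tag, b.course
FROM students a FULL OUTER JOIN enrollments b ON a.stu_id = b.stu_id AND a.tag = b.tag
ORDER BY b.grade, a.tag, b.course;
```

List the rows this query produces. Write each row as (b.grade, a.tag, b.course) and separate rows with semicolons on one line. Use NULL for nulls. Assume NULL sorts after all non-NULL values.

(A, NULL, Bio); (A, NULL, CS); (A, NULL, Stats); (B, NULL, Hist); (D, BQ, Hist); (D, NULL, Art); (D, NULL, Stats); (NULL, BQ, NULL); (NULL, BQ, NULL); (NULL, CR, NULL); (NULL, QE, NULL)

FULL OUTER JOIN keeps every row from both sides; unmatched rows get NULL for the other side's columns.
Matching on a.stu_id = b.stu_id AND a.tag = b.tag. A NULL in a compared column never satisfies the condition.
Matched pairs: 1; unmatched a rows kept: 4; unmatched b rows kept: 6.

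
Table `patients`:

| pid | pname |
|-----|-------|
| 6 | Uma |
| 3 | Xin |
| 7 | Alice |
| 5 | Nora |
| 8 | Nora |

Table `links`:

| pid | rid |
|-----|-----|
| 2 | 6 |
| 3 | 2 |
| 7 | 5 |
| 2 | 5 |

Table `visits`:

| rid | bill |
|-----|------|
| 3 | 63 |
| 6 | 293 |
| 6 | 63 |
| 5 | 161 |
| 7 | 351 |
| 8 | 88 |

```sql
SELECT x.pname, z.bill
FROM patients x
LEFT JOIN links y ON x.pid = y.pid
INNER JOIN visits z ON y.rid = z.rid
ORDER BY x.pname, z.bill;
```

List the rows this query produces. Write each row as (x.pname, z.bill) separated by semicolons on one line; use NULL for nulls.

(Alice, 161)

Joins associate left-to-right: patients LEFT JOIN links on pid gives 5 intermediate row(s).
Then INNER JOIN `visits z` on rid: keep only rows whose y.rid appears in z.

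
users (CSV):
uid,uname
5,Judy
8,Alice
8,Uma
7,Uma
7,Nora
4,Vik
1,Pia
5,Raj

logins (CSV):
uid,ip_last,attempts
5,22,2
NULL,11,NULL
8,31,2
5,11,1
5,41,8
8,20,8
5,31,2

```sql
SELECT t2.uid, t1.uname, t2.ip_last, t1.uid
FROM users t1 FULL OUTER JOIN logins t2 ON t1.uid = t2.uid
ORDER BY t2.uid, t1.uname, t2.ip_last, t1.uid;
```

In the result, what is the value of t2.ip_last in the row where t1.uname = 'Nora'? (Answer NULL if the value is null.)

NULL

FULL OUTER JOIN keeps every row from both sides; unmatched rows get NULL for the other side's columns.
Matching on t1.uid = t2.uid. A NULL in a compared column never satisfies the condition.
Matched pairs: 12; unmatched t1 rows kept: 4; unmatched t2 rows kept: 1.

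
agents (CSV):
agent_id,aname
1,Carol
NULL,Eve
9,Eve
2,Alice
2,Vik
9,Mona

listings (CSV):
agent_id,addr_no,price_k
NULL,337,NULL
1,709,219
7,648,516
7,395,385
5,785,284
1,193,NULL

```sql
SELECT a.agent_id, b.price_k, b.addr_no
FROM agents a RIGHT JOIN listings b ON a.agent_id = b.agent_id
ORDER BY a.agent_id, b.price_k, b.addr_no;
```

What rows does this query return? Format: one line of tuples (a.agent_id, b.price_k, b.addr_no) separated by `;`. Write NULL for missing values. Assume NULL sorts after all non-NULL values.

RIGHT JOIN keeps every row from `listings`; unmatched rows get NULL for `agents`'s columns.
Matching on a.agent_id = b.agent_id. A NULL in a compared column never satisfies the condition.
Matched pairs: 2; unmatched b rows kept: 4.

(1, 219, 709); (1, NULL, 193); (NULL, 284, 785); (NULL, 385, 395); (NULL, 516, 648); (NULL, NULL, 337)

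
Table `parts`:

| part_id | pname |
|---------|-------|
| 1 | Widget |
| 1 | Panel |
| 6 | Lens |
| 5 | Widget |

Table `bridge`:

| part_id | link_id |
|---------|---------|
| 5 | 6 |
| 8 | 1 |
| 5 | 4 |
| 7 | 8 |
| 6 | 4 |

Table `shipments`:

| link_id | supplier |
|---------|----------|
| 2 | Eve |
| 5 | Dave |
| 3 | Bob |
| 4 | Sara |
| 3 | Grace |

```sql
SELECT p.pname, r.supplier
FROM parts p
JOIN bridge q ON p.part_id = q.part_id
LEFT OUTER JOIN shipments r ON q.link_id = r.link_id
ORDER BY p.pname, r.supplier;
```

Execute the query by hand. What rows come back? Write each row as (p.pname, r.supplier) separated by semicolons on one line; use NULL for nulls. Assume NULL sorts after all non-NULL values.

Joins associate left-to-right: parts INNER JOIN bridge on part_id gives 3 intermediate row(s).
Then LEFT JOIN `shipments r` on link_id: each of those 3 rows is kept; rows whose q.link_id has no match in r get NULL for r's columns.

(Lens, Sara); (Widget, Sara); (Widget, NULL)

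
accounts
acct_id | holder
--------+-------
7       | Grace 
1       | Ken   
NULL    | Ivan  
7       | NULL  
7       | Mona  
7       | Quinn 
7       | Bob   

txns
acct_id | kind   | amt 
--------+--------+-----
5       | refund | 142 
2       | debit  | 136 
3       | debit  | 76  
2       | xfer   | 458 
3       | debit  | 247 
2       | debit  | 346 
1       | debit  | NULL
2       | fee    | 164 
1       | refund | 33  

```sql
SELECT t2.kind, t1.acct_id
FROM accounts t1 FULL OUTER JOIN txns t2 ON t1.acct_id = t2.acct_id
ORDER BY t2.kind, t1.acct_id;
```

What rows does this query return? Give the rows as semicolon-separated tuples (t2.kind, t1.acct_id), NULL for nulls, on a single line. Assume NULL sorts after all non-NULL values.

(debit, 1); (debit, NULL); (debit, NULL); (debit, NULL); (debit, NULL); (fee, NULL); (refund, 1); (refund, NULL); (xfer, NULL); (NULL, 7); (NULL, 7); (NULL, 7); (NULL, 7); (NULL, 7); (NULL, NULL)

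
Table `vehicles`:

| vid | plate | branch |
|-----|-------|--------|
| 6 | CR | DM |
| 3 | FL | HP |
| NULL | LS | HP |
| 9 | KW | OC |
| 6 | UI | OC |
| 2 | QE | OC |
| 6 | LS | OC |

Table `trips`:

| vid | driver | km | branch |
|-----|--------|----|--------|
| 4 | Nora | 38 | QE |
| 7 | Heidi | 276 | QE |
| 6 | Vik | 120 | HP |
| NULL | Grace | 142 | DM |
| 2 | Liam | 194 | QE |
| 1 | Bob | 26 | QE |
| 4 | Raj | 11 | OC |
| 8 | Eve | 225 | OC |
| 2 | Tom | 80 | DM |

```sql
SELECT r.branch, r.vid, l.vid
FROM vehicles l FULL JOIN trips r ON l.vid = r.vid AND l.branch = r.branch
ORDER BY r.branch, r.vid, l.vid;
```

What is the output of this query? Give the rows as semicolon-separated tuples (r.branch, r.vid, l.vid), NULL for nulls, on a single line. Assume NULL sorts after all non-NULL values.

(DM, 2, NULL); (DM, NULL, NULL); (HP, 6, NULL); (OC, 4, NULL); (OC, 8, NULL); (QE, 1, NULL); (QE, 2, NULL); (QE, 4, NULL); (QE, 7, NULL); (NULL, NULL, 2); (NULL, NULL, 3); (NULL, NULL, 6); (NULL, NULL, 6); (NULL, NULL, 6); (NULL, NULL, 9); (NULL, NULL, NULL)

FULL OUTER JOIN keeps every row from both sides; unmatched rows get NULL for the other side's columns.
Matching on l.vid = r.vid AND l.branch = r.branch. A NULL in a compared column never satisfies the condition.
Matched pairs: 0; unmatched l rows kept: 7; unmatched r rows kept: 9.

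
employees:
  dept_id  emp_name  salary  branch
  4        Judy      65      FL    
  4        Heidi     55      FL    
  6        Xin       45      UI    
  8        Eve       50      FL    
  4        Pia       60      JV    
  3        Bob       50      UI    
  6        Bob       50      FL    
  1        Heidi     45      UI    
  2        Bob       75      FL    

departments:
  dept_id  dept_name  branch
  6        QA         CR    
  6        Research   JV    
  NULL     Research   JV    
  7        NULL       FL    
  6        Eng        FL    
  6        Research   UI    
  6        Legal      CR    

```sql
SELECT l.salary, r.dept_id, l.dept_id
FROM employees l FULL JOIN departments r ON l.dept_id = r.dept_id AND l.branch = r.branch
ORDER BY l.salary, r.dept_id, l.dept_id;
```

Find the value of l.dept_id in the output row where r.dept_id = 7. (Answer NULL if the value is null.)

NULL

FULL OUTER JOIN keeps every row from both sides; unmatched rows get NULL for the other side's columns.
Matching on l.dept_id = r.dept_id AND l.branch = r.branch. A NULL in a compared column never satisfies the condition.
Matched pairs: 2; unmatched l rows kept: 7; unmatched r rows kept: 5.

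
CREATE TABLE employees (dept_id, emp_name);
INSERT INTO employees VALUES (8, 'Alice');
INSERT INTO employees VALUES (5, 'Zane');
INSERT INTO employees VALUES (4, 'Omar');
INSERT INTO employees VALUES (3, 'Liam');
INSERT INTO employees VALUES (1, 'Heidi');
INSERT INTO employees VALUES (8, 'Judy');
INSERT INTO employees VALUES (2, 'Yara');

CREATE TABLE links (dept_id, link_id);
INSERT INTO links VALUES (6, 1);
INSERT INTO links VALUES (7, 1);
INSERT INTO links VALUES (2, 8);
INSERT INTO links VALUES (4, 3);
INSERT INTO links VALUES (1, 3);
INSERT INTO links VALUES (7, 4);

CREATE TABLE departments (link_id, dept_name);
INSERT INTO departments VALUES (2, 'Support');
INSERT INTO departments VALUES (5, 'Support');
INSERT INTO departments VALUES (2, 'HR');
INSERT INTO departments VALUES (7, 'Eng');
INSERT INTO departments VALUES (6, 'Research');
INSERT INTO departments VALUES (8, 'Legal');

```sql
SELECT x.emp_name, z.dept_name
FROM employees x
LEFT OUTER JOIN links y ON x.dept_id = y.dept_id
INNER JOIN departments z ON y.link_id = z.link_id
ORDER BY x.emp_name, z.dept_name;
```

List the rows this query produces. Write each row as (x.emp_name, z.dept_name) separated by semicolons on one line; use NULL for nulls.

(Yara, Legal)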